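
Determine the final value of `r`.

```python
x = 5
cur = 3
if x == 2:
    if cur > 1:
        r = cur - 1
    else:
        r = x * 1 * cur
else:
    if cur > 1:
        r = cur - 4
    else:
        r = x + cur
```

x=5, cur=3
x == 2 is False; cur > 1 is True
→ r = cur - 4 = -1

-1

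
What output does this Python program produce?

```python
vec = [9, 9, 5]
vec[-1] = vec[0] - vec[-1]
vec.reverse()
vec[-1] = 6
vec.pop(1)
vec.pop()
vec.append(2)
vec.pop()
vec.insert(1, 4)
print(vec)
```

[4, 4]

vec[-1] = vec[0]-vec[-1] = 9-5 = 4 → [9, 9, 4]
reverse → [4, 9, 9]
vec[-1] = 6 → [4, 9, 6]
pop(1) removes 9 → [4, 6]
pop() removes 6 → [4]
append 2 → [4, 2]
pop() removes 2 → [4]
insert 4 at 1 → [4, 4]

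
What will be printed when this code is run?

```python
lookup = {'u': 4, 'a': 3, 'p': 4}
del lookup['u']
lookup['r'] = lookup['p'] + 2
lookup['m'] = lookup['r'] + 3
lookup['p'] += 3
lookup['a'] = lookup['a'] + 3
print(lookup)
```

del 'u' → {'a': 3, 'p': 4}
lookup['r'] = lookup['p']+2 = 6 → {'a': 3, 'p': 4, 'r': 6}
lookup['m'] = lookup['r']+3 = 9 → {'a': 3, 'p': 4, 'r': 6, 'm': 9}
lookup['p'] = 4+3 = 7 → {'a': 3, 'p': 7, 'r': 6, 'm': 9}
lookup['a'] = lookup['a']+3 = 6 → {'a': 6, 'p': 7, 'r': 6, 'm': 9}

{'a': 6, 'p': 7, 'r': 6, 'm': 9}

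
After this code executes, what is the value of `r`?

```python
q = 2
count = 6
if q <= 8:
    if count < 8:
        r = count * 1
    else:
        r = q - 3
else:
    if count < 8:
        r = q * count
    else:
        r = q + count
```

q=2, count=6
q <= 8 is True; count < 8 is True
→ r = count * 1 = 6

6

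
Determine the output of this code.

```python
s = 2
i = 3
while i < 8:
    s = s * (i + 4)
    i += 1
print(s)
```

i=3: s = 2*7 = 14
i=4: s = 14*8 = 112
i=5: s = 112*9 = 1008
i=6: s = 1008*10 = 10080
i=7: s = 10080*11 = 110880

110880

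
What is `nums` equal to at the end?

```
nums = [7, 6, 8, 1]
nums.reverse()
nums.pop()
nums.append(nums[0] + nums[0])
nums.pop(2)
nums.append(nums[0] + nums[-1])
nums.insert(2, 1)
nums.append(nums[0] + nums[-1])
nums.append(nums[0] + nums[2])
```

reverse → [1, 8, 6, 7]
pop() removes 7 → [1, 8, 6]
append nums[0]+nums[0] = 1+1 = 2 → [1, 8, 6, 2]
pop(2) removes 6 → [1, 8, 2]
append nums[0]+nums[-1] = 1+2 = 3 → [1, 8, 2, 3]
insert 1 at 2 → [1, 8, 1, 2, 3]
append nums[0]+nums[-1] = 1+3 = 4 → [1, 8, 1, 2, 3, 4]
append nums[0]+nums[2] = 1+1 = 2 → [1, 8, 1, 2, 3, 4, 2]

[1, 8, 1, 2, 3, 4, 2]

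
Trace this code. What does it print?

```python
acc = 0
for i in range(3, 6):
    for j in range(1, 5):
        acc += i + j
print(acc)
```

i=3,j=1: acc = 0+4 = 4
i=3,j=2: acc = 4+5 = 9
i=3,j=3: acc = 9+6 = 15
i=3,j=4: acc = 15+7 = 22
i=4,j=1: acc = 22+5 = 27
i=4,j=2: acc = 27+6 = 33
i=4,j=3: acc = 33+7 = 40
i=4,j=4: acc = 40+8 = 48
i=5,j=1: acc = 48+6 = 54
i=5,j=2: acc = 54+7 = 61
i=5,j=3: acc = 61+8 = 69
i=5,j=4: acc = 69+9 = 78

78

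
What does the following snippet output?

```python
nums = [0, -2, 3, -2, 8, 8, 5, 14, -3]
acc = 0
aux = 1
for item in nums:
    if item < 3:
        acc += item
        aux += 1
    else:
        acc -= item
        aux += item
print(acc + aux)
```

-2

item=0: <3, acc = 0+0 = 0; aux=2
item=-2: <3, acc = 0+(-2) = -2; aux=3
item=3: not <3, acc = (-2)-3 = -5; aux=6
item=-2: <3, acc = (-5)+(-2) = -7; aux=7
item=8: not <3, acc = (-7)-8 = -15; aux=15
item=8: not <3, acc = (-15)-8 = -23; aux=23
item=5: not <3, acc = (-23)-5 = -28; aux=28
item=14: not <3, acc = (-28)-14 = -42; aux=42
item=-3: <3, acc = (-42)+(-3) = -45; aux=43
acc+aux = (-45)+43 = -2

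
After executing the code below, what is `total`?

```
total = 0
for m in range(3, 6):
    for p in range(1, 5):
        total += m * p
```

m=3,p=1: total = 0+3 = 3
m=3,p=2: total = 3+6 = 9
m=3,p=3: total = 9+9 = 18
m=3,p=4: total = 18+12 = 30
m=4,p=1: total = 30+4 = 34
m=4,p=2: total = 34+8 = 42
m=4,p=3: total = 42+12 = 54
m=4,p=4: total = 54+16 = 70
m=5,p=1: total = 70+5 = 75
m=5,p=2: total = 75+10 = 85
m=5,p=3: total = 85+15 = 100
m=5,p=4: total = 100+20 = 120

120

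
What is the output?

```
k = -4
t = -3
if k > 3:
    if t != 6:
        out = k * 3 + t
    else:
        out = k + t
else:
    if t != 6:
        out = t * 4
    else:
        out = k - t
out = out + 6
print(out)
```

k=-4, t=-3
k > 3 is False; t != 6 is True
→ out = t * 4 = -12
out = (-12)+6 = -6

-6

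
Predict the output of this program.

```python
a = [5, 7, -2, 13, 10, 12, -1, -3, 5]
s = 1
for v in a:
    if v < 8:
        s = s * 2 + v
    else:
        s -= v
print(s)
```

35

v=5: <8, s = 1*2+5 = 7
v=7: <8, s = 7*2+7 = 21
v=-2: <8, s = 21*2+(-2) = 40
v=13: not <8, s = 40-13 = 27
v=10: not <8, s = 27-10 = 17
v=12: not <8, s = 17-12 = 5
v=-1: <8, s = 5*2+(-1) = 9
v=-3: <8, s = 9*2+(-3) = 15
v=5: <8, s = 15*2+5 = 35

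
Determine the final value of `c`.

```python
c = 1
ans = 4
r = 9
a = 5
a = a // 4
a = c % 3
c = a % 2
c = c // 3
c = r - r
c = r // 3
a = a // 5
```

a = 5//4 = 1
a = 1%3 = 1
c = 1%2 = 1
c = 1//3 = 0
c = 9-9 = 0
c = 9//3 = 3
a = 1//5 = 0

3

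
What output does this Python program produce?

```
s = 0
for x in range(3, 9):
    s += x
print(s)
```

33

x=3: s = 0+3 = 3
x=4: s = 3+4 = 7
x=5: s = 7+5 = 12
x=6: s = 12+6 = 18
x=7: s = 18+7 = 25
x=8: s = 25+8 = 33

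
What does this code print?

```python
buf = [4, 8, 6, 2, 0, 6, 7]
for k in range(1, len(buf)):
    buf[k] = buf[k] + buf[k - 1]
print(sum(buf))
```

133

k=1: buf[1] = 8+4 = 12 → [4, 12, 6, 2, 0, 6, 7]
k=2: buf[2] = 6+12 = 18 → [4, 12, 18, 2, 0, 6, 7]
k=3: buf[3] = 2+18 = 20 → [4, 12, 18, 20, 0, 6, 7]
k=4: buf[4] = 0+20 = 20 → [4, 12, 18, 20, 20, 6, 7]
k=5: buf[5] = 6+20 = 26 → [4, 12, 18, 20, 20, 26, 7]
k=6: buf[6] = 7+26 = 33 → [4, 12, 18, 20, 20, 26, 33]
sum = 133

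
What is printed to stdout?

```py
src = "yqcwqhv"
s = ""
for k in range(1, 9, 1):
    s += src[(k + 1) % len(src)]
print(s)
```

cwqhvyqc

k=1: add src[2]='c' → 'c'
k=2: add src[3]='w' → 'cw'
k=3: add src[4]='q' → 'cwq'
k=4: add src[5]='h' → 'cwqh'
k=5: add src[6]='v' → 'cwqhv'
k=6: add src[0]='y' → 'cwqhvy'
k=7: add src[1]='q' → 'cwqhvyq'
k=8: add src[2]='c' → 'cwqhvyqc'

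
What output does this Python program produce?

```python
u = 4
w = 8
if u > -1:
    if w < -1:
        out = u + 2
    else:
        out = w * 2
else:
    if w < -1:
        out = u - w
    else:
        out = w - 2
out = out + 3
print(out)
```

19

u=4, w=8
u > -1 is True; w < -1 is False
→ out = w * 2 = 16
out = 16+3 = 19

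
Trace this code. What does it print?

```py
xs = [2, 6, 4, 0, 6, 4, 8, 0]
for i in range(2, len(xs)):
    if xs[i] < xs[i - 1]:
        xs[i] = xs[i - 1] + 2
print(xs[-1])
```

18

i=2: 4<6, xs[2] = 6+2 = 8 → [2, 6, 8, 0, 6, 4, 8, 0]
i=3: 0<8, xs[3] = 8+2 = 10 → [2, 6, 8, 10, 6, 4, 8, 0]
i=4: 6<10, xs[4] = 10+2 = 12 → [2, 6, 8, 10, 12, 4, 8, 0]
i=5: 4<12, xs[5] = 12+2 = 14 → [2, 6, 8, 10, 12, 14, 8, 0]
i=6: 8<14, xs[6] = 14+2 = 16 → [2, 6, 8, 10, 12, 14, 16, 0]
i=7: 0<16, xs[7] = 16+2 = 18 → [2, 6, 8, 10, 12, 14, 16, 18]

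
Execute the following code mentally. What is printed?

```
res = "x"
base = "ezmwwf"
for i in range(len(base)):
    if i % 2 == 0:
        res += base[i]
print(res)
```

xemw

i=0: add 'e' → 'xe'
i=1: skip
i=2: add 'm' → 'xem'
i=3: skip
i=4: add 'w' → 'xemw'
i=5: skip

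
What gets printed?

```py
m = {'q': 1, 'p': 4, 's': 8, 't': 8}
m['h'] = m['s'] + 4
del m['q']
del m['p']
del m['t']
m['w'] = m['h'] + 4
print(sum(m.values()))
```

36

m['h'] = m['s']+4 = 12 → {'q': 1, 'p': 4, 's': 8, 't': 8, 'h': 12}
del 'q' → {'p': 4, 's': 8, 't': 8, 'h': 12}
del 'p' → {'s': 8, 't': 8, 'h': 12}
del 't' → {'s': 8, 'h': 12}
m['w'] = m['h']+4 = 16 → {'s': 8, 'h': 12, 'w': 16}
sum of values = 36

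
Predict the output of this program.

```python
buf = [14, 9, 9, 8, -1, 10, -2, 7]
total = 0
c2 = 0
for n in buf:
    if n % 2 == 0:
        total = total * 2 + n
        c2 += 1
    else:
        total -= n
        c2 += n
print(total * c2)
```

n=14: even, total = 0*2+14 = 14; c2=1
n=9: not even, total = 14-9 = 5; c2=10
n=9: not even, total = 5-9 = -4; c2=19
n=8: even, total = (-4)*2+8 = 0; c2=20
n=-1: not even, total = 0-(-1) = 1; c2=19
n=10: even, total = 1*2+10 = 12; c2=20
n=-2: even, total = 12*2+(-2) = 22; c2=21
n=7: not even, total = 22-7 = 15; c2=28
total*c2 = 15*28 = 420

420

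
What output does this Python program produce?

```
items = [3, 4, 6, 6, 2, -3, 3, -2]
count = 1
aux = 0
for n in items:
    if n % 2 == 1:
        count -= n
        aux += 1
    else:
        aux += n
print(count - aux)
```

n=3: odd, count = 1-3 = -2; aux=1
n=4: not odd; aux=5
n=6: not odd; aux=11
n=6: not odd; aux=17
n=2: not odd; aux=19
n=-3: odd, count = (-2)-(-3) = 1; aux=20
n=3: odd, count = 1-3 = -2; aux=21
n=-2: not odd; aux=19
count-aux = (-2)-19 = -21

-21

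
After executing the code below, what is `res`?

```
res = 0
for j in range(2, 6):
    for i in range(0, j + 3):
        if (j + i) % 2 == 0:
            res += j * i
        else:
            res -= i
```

136

j=2,i=0: even sum, res = 0+0 = 0
j=2,i=1: odd sum, res = 0-1 = -1
j=2,i=2: even sum, res = (-1)+4 = 3
j=2,i=3: odd sum, res = 3-3 = 0
j=2,i=4: even sum, res = 0+8 = 8
j=3,i=0: odd sum, res = 8-0 = 8
j=3,i=1: even sum, res = 8+3 = 11
j=3,i=2: odd sum, res = 11-2 = 9
j=3,i=3: even sum, res = 9+9 = 18
j=3,i=4: odd sum, res = 18-4 = 14
j=3,i=5: even sum, res = 14+15 = 29
j=4,i=0: even sum, res = 29+0 = 29
j=4,i=1: odd sum, res = 29-1 = 28
j=4,i=2: even sum, res = 28+8 = 36
j=4,i=3: odd sum, res = 36-3 = 33
j=4,i=4: even sum, res = 33+16 = 49
j=4,i=5: odd sum, res = 49-5 = 44
j=4,i=6: even sum, res = 44+24 = 68
j=5,i=0: odd sum, res = 68-0 = 68
j=5,i=1: even sum, res = 68+5 = 73
j=5,i=2: odd sum, res = 73-2 = 71
j=5,i=3: even sum, res = 71+15 = 86
j=5,i=4: odd sum, res = 86-4 = 82
j=5,i=5: even sum, res = 82+25 = 107
j=5,i=6: odd sum, res = 107-6 = 101
j=5,i=7: even sum, res = 101+35 = 136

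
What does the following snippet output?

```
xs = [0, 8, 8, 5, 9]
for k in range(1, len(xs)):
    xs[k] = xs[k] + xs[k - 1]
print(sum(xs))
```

75

k=1: xs[1] = 8+0 = 8 → [0, 8, 8, 5, 9]
k=2: xs[2] = 8+8 = 16 → [0, 8, 16, 5, 9]
k=3: xs[3] = 5+16 = 21 → [0, 8, 16, 21, 9]
k=4: xs[4] = 9+21 = 30 → [0, 8, 16, 21, 30]
sum = 75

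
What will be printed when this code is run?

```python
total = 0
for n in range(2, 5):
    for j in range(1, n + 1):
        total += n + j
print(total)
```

n=2,j=1: total = 0+3 = 3
n=2,j=2: total = 3+4 = 7
n=3,j=1: total = 7+4 = 11
n=3,j=2: total = 11+5 = 16
n=3,j=3: total = 16+6 = 22
n=4,j=1: total = 22+5 = 27
n=4,j=2: total = 27+6 = 33
n=4,j=3: total = 33+7 = 40
n=4,j=4: total = 40+8 = 48

48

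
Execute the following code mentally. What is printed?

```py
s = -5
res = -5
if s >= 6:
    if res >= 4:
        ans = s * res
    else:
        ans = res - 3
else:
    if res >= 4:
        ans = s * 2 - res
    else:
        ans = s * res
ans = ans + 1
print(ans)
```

s=-5, res=-5
s >= 6 is False; res >= 4 is False
→ ans = s * res = 25
ans = 25+1 = 26

26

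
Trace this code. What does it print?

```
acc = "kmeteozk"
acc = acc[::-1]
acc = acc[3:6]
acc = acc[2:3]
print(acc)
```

e

reverse → 'kzoetemk'
slice [3:6] → 'ete'
slice [2:3] → 'e'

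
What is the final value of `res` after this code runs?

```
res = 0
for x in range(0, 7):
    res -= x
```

x=0: res = 0-0 = 0
x=1: res = 0-1 = -1
x=2: res = (-1)-2 = -3
x=3: res = (-3)-3 = -6
x=4: res = (-6)-4 = -10
x=5: res = (-10)-5 = -15
x=6: res = (-15)-6 = -21

-21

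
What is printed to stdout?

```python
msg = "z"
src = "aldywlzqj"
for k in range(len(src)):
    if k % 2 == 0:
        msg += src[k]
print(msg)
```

k=0: add 'a' → 'za'
k=1: skip
k=2: add 'd' → 'zad'
k=3: skip
k=4: add 'w' → 'zadw'
k=5: skip
k=6: add 'z' → 'zadwz'
k=7: skip
k=8: add 'j' → 'zadwzj'

zadwzj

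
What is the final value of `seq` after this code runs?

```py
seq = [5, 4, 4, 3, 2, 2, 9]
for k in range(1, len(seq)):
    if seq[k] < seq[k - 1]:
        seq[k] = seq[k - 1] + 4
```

k=1: 4<5, seq[1] = 5+4 = 9 → [5, 9, 4, 3, 2, 2, 9]
k=2: 4<9, seq[2] = 9+4 = 13 → [5, 9, 13, 3, 2, 2, 9]
k=3: 3<13, seq[3] = 13+4 = 17 → [5, 9, 13, 17, 2, 2, 9]
k=4: 2<17, seq[4] = 17+4 = 21 → [5, 9, 13, 17, 21, 2, 9]
k=5: 2<21, seq[5] = 21+4 = 25 → [5, 9, 13, 17, 21, 25, 9]
k=6: 9<25, seq[6] = 25+4 = 29 → [5, 9, 13, 17, 21, 25, 29]

[5, 9, 13, 17, 21, 25, 29]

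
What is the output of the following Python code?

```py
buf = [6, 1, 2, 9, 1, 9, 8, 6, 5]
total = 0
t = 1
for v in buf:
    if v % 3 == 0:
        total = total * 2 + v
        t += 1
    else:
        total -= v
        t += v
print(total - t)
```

v=6: %3==0, total = 0*2+6 = 6; t=2
v=1: not %3==0, total = 6-1 = 5; t=3
v=2: not %3==0, total = 5-2 = 3; t=5
v=9: %3==0, total = 3*2+9 = 15; t=6
v=1: not %3==0, total = 15-1 = 14; t=7
v=9: %3==0, total = 14*2+9 = 37; t=8
v=8: not %3==0, total = 37-8 = 29; t=16
v=6: %3==0, total = 29*2+6 = 64; t=17
v=5: not %3==0, total = 64-5 = 59; t=22
total-t = 59-22 = 37

37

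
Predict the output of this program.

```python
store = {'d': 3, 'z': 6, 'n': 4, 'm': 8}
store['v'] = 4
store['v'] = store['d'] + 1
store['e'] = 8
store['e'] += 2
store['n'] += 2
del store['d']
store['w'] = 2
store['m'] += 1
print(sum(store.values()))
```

store['v'] = 4 → {'d': 3, 'z': 6, 'n': 4, 'm': 8, 'v': 4}
store['v'] = store['d']+1 = 4 → {'d': 3, 'z': 6, 'n': 4, 'm': 8, 'v': 4}
store['e'] = 8 → {'d': 3, 'z': 6, 'n': 4, 'm': 8, 'v': 4, 'e': 8}
store['e'] = 8+2 = 10 → {'d': 3, 'z': 6, 'n': 4, 'm': 8, 'v': 4, 'e': 10}
store['n'] = 4+2 = 6 → {'d': 3, 'z': 6, 'n': 6, 'm': 8, 'v': 4, 'e': 10}
del 'd' → {'z': 6, 'n': 6, 'm': 8, 'v': 4, 'e': 10}
store['w'] = 2 → {'z': 6, 'n': 6, 'm': 8, 'v': 4, 'e': 10, 'w': 2}
store['m'] = 8+1 = 9 → {'z': 6, 'n': 6, 'm': 9, 'v': 4, 'e': 10, 'w': 2}
sum of values = 37

37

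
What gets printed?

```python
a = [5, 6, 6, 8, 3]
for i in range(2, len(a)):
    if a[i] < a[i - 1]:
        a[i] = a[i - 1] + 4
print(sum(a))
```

i=2: 6>=6, unchanged → [5, 6, 6, 8, 3]
i=3: 8>=6, unchanged → [5, 6, 6, 8, 3]
i=4: 3<8, a[4] = 8+4 = 12 → [5, 6, 6, 8, 12]
sum = 37

37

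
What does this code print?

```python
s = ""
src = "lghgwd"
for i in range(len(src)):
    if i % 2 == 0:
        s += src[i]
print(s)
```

lhw

i=0: add 'l' → 'l'
i=1: skip
i=2: add 'h' → 'lh'
i=3: skip
i=4: add 'w' → 'lhw'
i=5: skip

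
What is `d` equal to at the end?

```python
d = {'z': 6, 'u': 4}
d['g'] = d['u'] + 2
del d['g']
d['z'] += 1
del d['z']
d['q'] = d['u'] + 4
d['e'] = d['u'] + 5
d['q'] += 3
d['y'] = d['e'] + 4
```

d['g'] = d['u']+2 = 6 → {'z': 6, 'u': 4, 'g': 6}
del 'g' → {'z': 6, 'u': 4}
d['z'] = 6+1 = 7 → {'z': 7, 'u': 4}
del 'z' → {'u': 4}
d['q'] = d['u']+4 = 8 → {'u': 4, 'q': 8}
d['e'] = d['u']+5 = 9 → {'u': 4, 'q': 8, 'e': 9}
d['q'] = 8+3 = 11 → {'u': 4, 'q': 11, 'e': 9}
d['y'] = d['e']+4 = 13 → {'u': 4, 'q': 11, 'e': 9, 'y': 13}

{'u': 4, 'q': 11, 'e': 9, 'y': 13}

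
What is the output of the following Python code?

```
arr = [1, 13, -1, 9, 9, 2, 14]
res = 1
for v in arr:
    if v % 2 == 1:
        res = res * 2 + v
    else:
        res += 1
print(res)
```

177

v=1: odd, res = 1*2+1 = 3
v=13: odd, res = 3*2+13 = 19
v=-1: odd, res = 19*2+(-1) = 37
v=9: odd, res = 37*2+9 = 83
v=9: odd, res = 83*2+9 = 175
v=2: not odd, res = 175+1 = 176
v=14: not odd, res = 176+1 = 177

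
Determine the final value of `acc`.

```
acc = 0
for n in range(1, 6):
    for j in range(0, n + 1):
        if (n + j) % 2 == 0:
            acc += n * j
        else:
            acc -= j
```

73

n=1,j=0: odd sum, acc = 0-0 = 0
n=1,j=1: even sum, acc = 0+1 = 1
n=2,j=0: even sum, acc = 1+0 = 1
n=2,j=1: odd sum, acc = 1-1 = 0
n=2,j=2: even sum, acc = 0+4 = 4
n=3,j=0: odd sum, acc = 4-0 = 4
n=3,j=1: even sum, acc = 4+3 = 7
n=3,j=2: odd sum, acc = 7-2 = 5
n=3,j=3: even sum, acc = 5+9 = 14
n=4,j=0: even sum, acc = 14+0 = 14
n=4,j=1: odd sum, acc = 14-1 = 13
n=4,j=2: even sum, acc = 13+8 = 21
n=4,j=3: odd sum, acc = 21-3 = 18
n=4,j=4: even sum, acc = 18+16 = 34
n=5,j=0: odd sum, acc = 34-0 = 34
n=5,j=1: even sum, acc = 34+5 = 39
n=5,j=2: odd sum, acc = 39-2 = 37
n=5,j=3: even sum, acc = 37+15 = 52
n=5,j=4: odd sum, acc = 52-4 = 48
n=5,j=5: even sum, acc = 48+25 = 73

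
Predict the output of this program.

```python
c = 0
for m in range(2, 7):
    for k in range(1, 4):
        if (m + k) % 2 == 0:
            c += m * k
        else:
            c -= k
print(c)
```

m=2,k=1: odd sum, c = 0-1 = -1
m=2,k=2: even sum, c = (-1)+4 = 3
m=2,k=3: odd sum, c = 3-3 = 0
m=3,k=1: even sum, c = 0+3 = 3
m=3,k=2: odd sum, c = 3-2 = 1
m=3,k=3: even sum, c = 1+9 = 10
m=4,k=1: odd sum, c = 10-1 = 9
m=4,k=2: even sum, c = 9+8 = 17
m=4,k=3: odd sum, c = 17-3 = 14
m=5,k=1: even sum, c = 14+5 = 19
m=5,k=2: odd sum, c = 19-2 = 17
m=5,k=3: even sum, c = 17+15 = 32
m=6,k=1: odd sum, c = 32-1 = 31
m=6,k=2: even sum, c = 31+12 = 43
m=6,k=3: odd sum, c = 43-3 = 40

40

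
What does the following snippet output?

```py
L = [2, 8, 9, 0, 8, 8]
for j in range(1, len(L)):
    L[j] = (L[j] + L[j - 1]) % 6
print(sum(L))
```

16

j=1: L[1] = (8+2)%6 = 4 → [2, 4, 9, 0, 8, 8]
j=2: L[2] = (9+4)%6 = 1 → [2, 4, 1, 0, 8, 8]
j=3: L[3] = (0+1)%6 = 1 → [2, 4, 1, 1, 8, 8]
j=4: L[4] = (8+1)%6 = 3 → [2, 4, 1, 1, 3, 8]
j=5: L[5] = (8+3)%6 = 5 → [2, 4, 1, 1, 3, 5]
sum = 16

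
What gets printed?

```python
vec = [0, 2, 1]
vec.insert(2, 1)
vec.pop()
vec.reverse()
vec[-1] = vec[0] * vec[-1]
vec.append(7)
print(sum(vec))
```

10

insert 1 at 2 → [0, 2, 1, 1]
pop() removes 1 → [0, 2, 1]
reverse → [1, 2, 0]
vec[-1] = vec[0]*vec[-1] = 1*0 = 0 → [1, 2, 0]
append 7 → [1, 2, 0, 7]
sum = 10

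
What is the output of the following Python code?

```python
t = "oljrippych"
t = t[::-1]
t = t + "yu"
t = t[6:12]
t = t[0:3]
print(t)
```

rjl

reverse → 'hcyppirjlo'
+ 'yu' → 'hcyppirjloyu'
slice [6:12] → 'rjloyu'
slice [0:3] → 'rjl'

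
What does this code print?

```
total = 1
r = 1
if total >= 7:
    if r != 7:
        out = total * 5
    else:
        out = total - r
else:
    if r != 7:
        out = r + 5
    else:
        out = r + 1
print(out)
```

6

total=1, r=1
total >= 7 is False; r != 7 is True
→ out = r + 5 = 6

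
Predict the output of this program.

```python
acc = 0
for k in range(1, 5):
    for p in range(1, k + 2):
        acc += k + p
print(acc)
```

k=1,p=1: acc = 0+2 = 2
k=1,p=2: acc = 2+3 = 5
k=2,p=1: acc = 5+3 = 8
k=2,p=2: acc = 8+4 = 12
k=2,p=3: acc = 12+5 = 17
k=3,p=1: acc = 17+4 = 21
k=3,p=2: acc = 21+5 = 26
k=3,p=3: acc = 26+6 = 32
k=3,p=4: acc = 32+7 = 39
k=4,p=1: acc = 39+5 = 44
k=4,p=2: acc = 44+6 = 50
k=4,p=3: acc = 50+7 = 57
k=4,p=4: acc = 57+8 = 65
k=4,p=5: acc = 65+9 = 74

74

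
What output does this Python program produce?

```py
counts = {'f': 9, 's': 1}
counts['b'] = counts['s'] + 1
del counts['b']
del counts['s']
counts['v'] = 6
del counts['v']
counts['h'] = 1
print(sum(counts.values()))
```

counts['b'] = counts['s']+1 = 2 → {'f': 9, 's': 1, 'b': 2}
del 'b' → {'f': 9, 's': 1}
del 's' → {'f': 9}
counts['v'] = 6 → {'f': 9, 'v': 6}
del 'v' → {'f': 9}
counts['h'] = 1 → {'f': 9, 'h': 1}
sum of values = 10

10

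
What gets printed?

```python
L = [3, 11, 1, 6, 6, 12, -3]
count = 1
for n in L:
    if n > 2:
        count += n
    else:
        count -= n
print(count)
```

n=3: >2, count = 1+3 = 4
n=11: >2, count = 4+11 = 15
n=1: not >2, count = 15-1 = 14
n=6: >2, count = 14+6 = 20
n=6: >2, count = 20+6 = 26
n=12: >2, count = 26+12 = 38
n=-3: not >2, count = 38-(-3) = 41

41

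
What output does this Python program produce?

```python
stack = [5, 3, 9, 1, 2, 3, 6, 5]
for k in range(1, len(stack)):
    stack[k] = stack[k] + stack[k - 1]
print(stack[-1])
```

k=1: stack[1] = 3+5 = 8 → [5, 8, 9, 1, 2, 3, 6, 5]
k=2: stack[2] = 9+8 = 17 → [5, 8, 17, 1, 2, 3, 6, 5]
k=3: stack[3] = 1+17 = 18 → [5, 8, 17, 18, 2, 3, 6, 5]
k=4: stack[4] = 2+18 = 20 → [5, 8, 17, 18, 20, 3, 6, 5]
k=5: stack[5] = 3+20 = 23 → [5, 8, 17, 18, 20, 23, 6, 5]
k=6: stack[6] = 6+23 = 29 → [5, 8, 17, 18, 20, 23, 29, 5]
k=7: stack[7] = 5+29 = 34 → [5, 8, 17, 18, 20, 23, 29, 34]

34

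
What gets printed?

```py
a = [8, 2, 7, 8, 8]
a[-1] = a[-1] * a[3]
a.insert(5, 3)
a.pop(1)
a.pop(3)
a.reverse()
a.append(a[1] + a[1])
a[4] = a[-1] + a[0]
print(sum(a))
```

45

a[-1] = a[-1]*a[3] = 8*8 = 64 → [8, 2, 7, 8, 64]
insert 3 at 5 → [8, 2, 7, 8, 64, 3]
pop(1) removes 2 → [8, 7, 8, 64, 3]
pop(3) removes 64 → [8, 7, 8, 3]
reverse → [3, 8, 7, 8]
append a[1]+a[1] = 8+8 = 16 → [3, 8, 7, 8, 16]
a[4] = a[-1]+a[0] = 16+3 = 19 → [3, 8, 7, 8, 19]
sum = 45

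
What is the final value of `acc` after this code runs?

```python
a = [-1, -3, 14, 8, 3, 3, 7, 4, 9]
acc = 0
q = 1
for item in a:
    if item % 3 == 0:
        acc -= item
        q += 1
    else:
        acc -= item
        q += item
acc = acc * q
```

-1628

item=-1: not %3==0, acc = 0-(-1) = 1; q=0
item=-3: %3==0, acc = 1-(-3) = 4; q=1
item=14: not %3==0, acc = 4-14 = -10; q=15
item=8: not %3==0, acc = (-10)-8 = -18; q=23
item=3: %3==0, acc = (-18)-3 = -21; q=24
item=3: %3==0, acc = (-21)-3 = -24; q=25
item=7: not %3==0, acc = (-24)-7 = -31; q=32
item=4: not %3==0, acc = (-31)-4 = -35; q=36
item=9: %3==0, acc = (-35)-9 = -44; q=37
acc*q = (-44)*37 = -1628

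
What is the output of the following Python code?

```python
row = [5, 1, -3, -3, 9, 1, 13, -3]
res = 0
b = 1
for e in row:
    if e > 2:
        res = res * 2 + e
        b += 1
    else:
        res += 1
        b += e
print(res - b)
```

69

e=5: >2, res = 0*2+5 = 5; b=2
e=1: not >2, res = 5+1 = 6; b=3
e=-3: not >2, res = 6+1 = 7; b=0
e=-3: not >2, res = 7+1 = 8; b=-3
e=9: >2, res = 8*2+9 = 25; b=-2
e=1: not >2, res = 25+1 = 26; b=-1
e=13: >2, res = 26*2+13 = 65; b=0
e=-3: not >2, res = 65+1 = 66; b=-3
res-b = 66-(-3) = 69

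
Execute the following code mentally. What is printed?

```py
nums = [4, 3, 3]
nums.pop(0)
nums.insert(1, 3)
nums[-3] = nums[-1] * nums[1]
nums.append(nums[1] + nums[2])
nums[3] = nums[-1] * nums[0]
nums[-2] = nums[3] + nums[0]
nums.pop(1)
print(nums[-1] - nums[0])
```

45

pop(0) removes 4 → [3, 3]
insert 3 at 1 → [3, 3, 3]
nums[-3] = nums[-1]*nums[1] = 3*3 = 9 → [9, 3, 3]
append nums[1]+nums[2] = 3+3 = 6 → [9, 3, 3, 6]
nums[3] = nums[-1]*nums[0] = 6*9 = 54 → [9, 3, 3, 54]
nums[-2] = nums[3]+nums[0] = 54+9 = 63 → [9, 3, 63, 54]
pop(1) removes 3 → [9, 63, 54]
nums[-1]-nums[0] = 54-9 = 45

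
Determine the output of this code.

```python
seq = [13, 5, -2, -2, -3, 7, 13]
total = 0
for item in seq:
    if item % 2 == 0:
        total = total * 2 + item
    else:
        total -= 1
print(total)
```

item=13: not even, total = 0-1 = -1
item=5: not even, total = (-1)-1 = -2
item=-2: even, total = (-2)*2+(-2) = -6
item=-2: even, total = (-6)*2+(-2) = -14
item=-3: not even, total = (-14)-1 = -15
item=7: not even, total = (-15)-1 = -16
item=13: not even, total = (-16)-1 = -17

-17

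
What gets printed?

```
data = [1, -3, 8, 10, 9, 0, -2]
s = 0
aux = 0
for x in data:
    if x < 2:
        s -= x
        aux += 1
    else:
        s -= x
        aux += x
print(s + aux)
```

8

x=1: <2, s = 0-1 = -1; aux=1
x=-3: <2, s = (-1)-(-3) = 2; aux=2
x=8: not <2, s = 2-8 = -6; aux=10
x=10: not <2, s = (-6)-10 = -16; aux=20
x=9: not <2, s = (-16)-9 = -25; aux=29
x=0: <2, s = (-25)-0 = -25; aux=30
x=-2: <2, s = (-25)-(-2) = -23; aux=31
s+aux = (-23)+31 = 8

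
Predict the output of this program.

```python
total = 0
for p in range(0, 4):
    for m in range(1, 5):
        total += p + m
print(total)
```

p=0,m=1: total = 0+1 = 1
p=0,m=2: total = 1+2 = 3
p=0,m=3: total = 3+3 = 6
p=0,m=4: total = 6+4 = 10
p=1,m=1: total = 10+2 = 12
p=1,m=2: total = 12+3 = 15
p=1,m=3: total = 15+4 = 19
p=1,m=4: total = 19+5 = 24
p=2,m=1: total = 24+3 = 27
p=2,m=2: total = 27+4 = 31
p=2,m=3: total = 31+5 = 36
p=2,m=4: total = 36+6 = 42
p=3,m=1: total = 42+4 = 46
p=3,m=2: total = 46+5 = 51
p=3,m=3: total = 51+6 = 57
p=3,m=4: total = 57+7 = 64

64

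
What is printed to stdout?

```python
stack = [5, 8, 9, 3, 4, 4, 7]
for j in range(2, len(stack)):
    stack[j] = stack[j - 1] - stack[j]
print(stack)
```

j=2: stack[2] = 8-9 = -1 → [5, 8, -1, 3, 4, 4, 7]
j=3: stack[3] = (-1)-3 = -4 → [5, 8, -1, -4, 4, 4, 7]
j=4: stack[4] = (-4)-4 = -8 → [5, 8, -1, -4, -8, 4, 7]
j=5: stack[5] = (-8)-4 = -12 → [5, 8, -1, -4, -8, -12, 7]
j=6: stack[6] = (-12)-7 = -19 → [5, 8, -1, -4, -8, -12, -19]

[5, 8, -1, -4, -8, -12, -19]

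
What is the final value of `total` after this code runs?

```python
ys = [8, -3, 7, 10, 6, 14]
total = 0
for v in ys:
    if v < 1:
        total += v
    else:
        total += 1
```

v=8: not <1, total = 0+1 = 1
v=-3: <1, total = 1+(-3) = -2
v=7: not <1, total = (-2)+1 = -1
v=10: not <1, total = (-1)+1 = 0
v=6: not <1, total = 0+1 = 1
v=14: not <1, total = 1+1 = 2

2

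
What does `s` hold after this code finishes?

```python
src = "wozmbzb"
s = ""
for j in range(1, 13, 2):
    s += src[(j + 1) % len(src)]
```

j=1: add src[2]='z' → 'z'
j=3: add src[4]='b' → 'zb'
j=5: add src[6]='b' → 'zbb'
j=7: add src[1]='o' → 'zbbo'
j=9: add src[3]='m' → 'zbbom'
j=11: add src[5]='z' → 'zbbomz'

'zbbomz'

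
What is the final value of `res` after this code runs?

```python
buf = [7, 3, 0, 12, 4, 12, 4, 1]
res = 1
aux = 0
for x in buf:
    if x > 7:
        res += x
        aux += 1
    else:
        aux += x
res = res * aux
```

x=7: not >7; aux=7
x=3: not >7; aux=10
x=0: not >7; aux=10
x=12: >7, res = 1+12 = 13; aux=11
x=4: not >7; aux=15
x=12: >7, res = 13+12 = 25; aux=16
x=4: not >7; aux=20
x=1: not >7; aux=21
res*aux = 25*21 = 525

525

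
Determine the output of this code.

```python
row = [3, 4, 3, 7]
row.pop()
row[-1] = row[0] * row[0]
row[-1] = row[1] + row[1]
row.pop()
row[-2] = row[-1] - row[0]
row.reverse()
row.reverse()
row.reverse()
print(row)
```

[4, 1]

pop() removes 7 → [3, 4, 3]
row[-1] = row[0]*row[0] = 3*3 = 9 → [3, 4, 9]
row[-1] = row[1]+row[1] = 4+4 = 8 → [3, 4, 8]
pop() removes 8 → [3, 4]
row[-2] = row[-1]-row[0] = 4-3 = 1 → [1, 4]
reverse → [4, 1]
reverse → [1, 4]
reverse → [4, 1]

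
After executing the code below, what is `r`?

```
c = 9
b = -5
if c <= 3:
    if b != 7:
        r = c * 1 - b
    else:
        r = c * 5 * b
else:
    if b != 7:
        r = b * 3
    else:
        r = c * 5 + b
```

-15

c=9, b=-5
c <= 3 is False; b != 7 is True
→ r = b * 3 = -15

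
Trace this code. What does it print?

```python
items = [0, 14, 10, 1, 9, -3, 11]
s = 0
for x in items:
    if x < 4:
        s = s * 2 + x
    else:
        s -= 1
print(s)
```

-12

x=0: <4, s = 0*2+0 = 0
x=14: not <4, s = 0-1 = -1
x=10: not <4, s = (-1)-1 = -2
x=1: <4, s = (-2)*2+1 = -3
x=9: not <4, s = (-3)-1 = -4
x=-3: <4, s = (-4)*2+(-3) = -11
x=11: not <4, s = (-11)-1 = -12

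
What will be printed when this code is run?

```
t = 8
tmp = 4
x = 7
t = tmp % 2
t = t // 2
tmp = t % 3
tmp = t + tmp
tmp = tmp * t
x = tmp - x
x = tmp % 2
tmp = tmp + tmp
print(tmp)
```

t = 4%2 = 0
t = 0//2 = 0
tmp = 0%3 = 0
tmp = 0+0 = 0
tmp = 0*0 = 0
x = 0-7 = -7
x = 0%2 = 0
tmp = 0+0 = 0

0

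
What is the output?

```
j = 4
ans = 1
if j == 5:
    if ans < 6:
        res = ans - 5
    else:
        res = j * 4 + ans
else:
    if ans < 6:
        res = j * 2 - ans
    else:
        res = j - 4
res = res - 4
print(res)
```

j=4, ans=1
j == 5 is False; ans < 6 is True
→ res = j * 2 - ans = 7
res = 7-4 = 3

3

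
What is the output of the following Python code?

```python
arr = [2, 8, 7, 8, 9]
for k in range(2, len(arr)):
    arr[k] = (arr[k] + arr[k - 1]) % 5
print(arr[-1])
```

k=2: arr[2] = (7+8)%5 = 0 → [2, 8, 0, 8, 9]
k=3: arr[3] = (8+0)%5 = 3 → [2, 8, 0, 3, 9]
k=4: arr[4] = (9+3)%5 = 2 → [2, 8, 0, 3, 2]

2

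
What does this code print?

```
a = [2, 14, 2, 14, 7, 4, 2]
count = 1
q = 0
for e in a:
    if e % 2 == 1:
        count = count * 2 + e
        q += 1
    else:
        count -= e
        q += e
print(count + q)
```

e=2: not odd, count = 1-2 = -1; q=2
e=14: not odd, count = (-1)-14 = -15; q=16
e=2: not odd, count = (-15)-2 = -17; q=18
e=14: not odd, count = (-17)-14 = -31; q=32
e=7: odd, count = (-31)*2+7 = -55; q=33
e=4: not odd, count = (-55)-4 = -59; q=37
e=2: not odd, count = (-59)-2 = -61; q=39
count+q = (-61)+39 = -22

-22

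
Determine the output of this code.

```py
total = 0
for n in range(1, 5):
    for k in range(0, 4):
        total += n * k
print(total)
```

n=1,k=0: total = 0+0 = 0
n=1,k=1: total = 0+1 = 1
n=1,k=2: total = 1+2 = 3
n=1,k=3: total = 3+3 = 6
n=2,k=0: total = 6+0 = 6
n=2,k=1: total = 6+2 = 8
n=2,k=2: total = 8+4 = 12
n=2,k=3: total = 12+6 = 18
n=3,k=0: total = 18+0 = 18
n=3,k=1: total = 18+3 = 21
n=3,k=2: total = 21+6 = 27
n=3,k=3: total = 27+9 = 36
n=4,k=0: total = 36+0 = 36
n=4,k=1: total = 36+4 = 40
n=4,k=2: total = 40+8 = 48
n=4,k=3: total = 48+12 = 60

60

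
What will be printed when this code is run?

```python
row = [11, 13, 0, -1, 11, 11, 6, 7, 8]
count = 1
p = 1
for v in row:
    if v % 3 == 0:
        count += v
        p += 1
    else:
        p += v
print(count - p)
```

v=11: not %3==0; p=12
v=13: not %3==0; p=25
v=0: %3==0, count = 1+0 = 1; p=26
v=-1: not %3==0; p=25
v=11: not %3==0; p=36
v=11: not %3==0; p=47
v=6: %3==0, count = 1+6 = 7; p=48
v=7: not %3==0; p=55
v=8: not %3==0; p=63
count-p = 7-63 = -56

-56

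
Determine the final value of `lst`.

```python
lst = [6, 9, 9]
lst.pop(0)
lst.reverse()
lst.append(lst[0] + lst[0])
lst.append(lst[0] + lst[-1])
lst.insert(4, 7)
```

[9, 9, 18, 27, 7]

pop(0) removes 6 → [9, 9]
reverse → [9, 9]
append lst[0]+lst[0] = 9+9 = 18 → [9, 9, 18]
append lst[0]+lst[-1] = 9+18 = 27 → [9, 9, 18, 27]
insert 7 at 4 → [9, 9, 18, 27, 7]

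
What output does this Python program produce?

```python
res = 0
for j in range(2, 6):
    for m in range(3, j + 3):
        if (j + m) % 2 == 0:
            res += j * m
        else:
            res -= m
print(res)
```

j=2,m=3: odd sum, res = 0-3 = -3
j=2,m=4: even sum, res = (-3)+8 = 5
j=3,m=3: even sum, res = 5+9 = 14
j=3,m=4: odd sum, res = 14-4 = 10
j=3,m=5: even sum, res = 10+15 = 25
j=4,m=3: odd sum, res = 25-3 = 22
j=4,m=4: even sum, res = 22+16 = 38
j=4,m=5: odd sum, res = 38-5 = 33
j=4,m=6: even sum, res = 33+24 = 57
j=5,m=3: even sum, res = 57+15 = 72
j=5,m=4: odd sum, res = 72-4 = 68
j=5,m=5: even sum, res = 68+25 = 93
j=5,m=6: odd sum, res = 93-6 = 87
j=5,m=7: even sum, res = 87+35 = 122

122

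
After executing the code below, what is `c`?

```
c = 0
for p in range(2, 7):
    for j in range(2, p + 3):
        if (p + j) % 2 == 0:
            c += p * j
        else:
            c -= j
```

235

p=2,j=2: even sum, c = 0+4 = 4
p=2,j=3: odd sum, c = 4-3 = 1
p=2,j=4: even sum, c = 1+8 = 9
p=3,j=2: odd sum, c = 9-2 = 7
p=3,j=3: even sum, c = 7+9 = 16
p=3,j=4: odd sum, c = 16-4 = 12
p=3,j=5: even sum, c = 12+15 = 27
p=4,j=2: even sum, c = 27+8 = 35
p=4,j=3: odd sum, c = 35-3 = 32
p=4,j=4: even sum, c = 32+16 = 48
p=4,j=5: odd sum, c = 48-5 = 43
p=4,j=6: even sum, c = 43+24 = 67
p=5,j=2: odd sum, c = 67-2 = 65
p=5,j=3: even sum, c = 65+15 = 80
p=5,j=4: odd sum, c = 80-4 = 76
p=5,j=5: even sum, c = 76+25 = 101
p=5,j=6: odd sum, c = 101-6 = 95
p=5,j=7: even sum, c = 95+35 = 130
p=6,j=2: even sum, c = 130+12 = 142
p=6,j=3: odd sum, c = 142-3 = 139
p=6,j=4: even sum, c = 139+24 = 163
p=6,j=5: odd sum, c = 163-5 = 158
p=6,j=6: even sum, c = 158+36 = 194
p=6,j=7: odd sum, c = 194-7 = 187
p=6,j=8: even sum, c = 187+48 = 235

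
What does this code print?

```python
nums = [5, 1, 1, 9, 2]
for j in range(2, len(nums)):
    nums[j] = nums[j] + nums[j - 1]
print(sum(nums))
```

j=2: nums[2] = 1+1 = 2 → [5, 1, 2, 9, 2]
j=3: nums[3] = 9+2 = 11 → [5, 1, 2, 11, 2]
j=4: nums[4] = 2+11 = 13 → [5, 1, 2, 11, 13]
sum = 32

32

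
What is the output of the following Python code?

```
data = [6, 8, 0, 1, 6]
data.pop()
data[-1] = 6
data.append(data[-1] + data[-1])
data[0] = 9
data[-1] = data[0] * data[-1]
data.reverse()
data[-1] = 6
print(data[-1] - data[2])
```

6

pop() removes 6 → [6, 8, 0, 1]
data[-1] = 6 → [6, 8, 0, 6]
append data[-1]+data[-1] = 6+6 = 12 → [6, 8, 0, 6, 12]
data[0] = 9 → [9, 8, 0, 6, 12]
data[-1] = data[0]*data[-1] = 9*12 = 108 → [9, 8, 0, 6, 108]
reverse → [108, 6, 0, 8, 9]
data[-1] = 6 → [108, 6, 0, 8, 6]
data[-1]-data[2] = 6-0 = 6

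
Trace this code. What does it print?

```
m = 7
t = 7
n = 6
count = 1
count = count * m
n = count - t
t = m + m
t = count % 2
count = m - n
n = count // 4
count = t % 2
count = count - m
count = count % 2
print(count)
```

count = 1*7 = 7
n = 7-7 = 0
t = 7+7 = 14
t = 7%2 = 1
count = 7-0 = 7
n = 7//4 = 1
count = 1%2 = 1
count = 1-7 = -6
count = (-6)%2 = 0

0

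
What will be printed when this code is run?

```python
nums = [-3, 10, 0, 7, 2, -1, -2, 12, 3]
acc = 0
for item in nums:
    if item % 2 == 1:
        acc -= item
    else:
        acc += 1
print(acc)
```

-1

item=-3: odd, acc = 0-(-3) = 3
item=10: not odd, acc = 3+1 = 4
item=0: not odd, acc = 4+1 = 5
item=7: odd, acc = 5-7 = -2
item=2: not odd, acc = (-2)+1 = -1
item=-1: odd, acc = (-1)-(-1) = 0
item=-2: not odd, acc = 0+1 = 1
item=12: not odd, acc = 1+1 = 2
item=3: odd, acc = 2-3 = -1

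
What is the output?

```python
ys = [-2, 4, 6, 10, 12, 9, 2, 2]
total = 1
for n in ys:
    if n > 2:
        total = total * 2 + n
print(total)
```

n=-2: not >2
n=4: >2, total = 1*2+4 = 6
n=6: >2, total = 6*2+6 = 18
n=10: >2, total = 18*2+10 = 46
n=12: >2, total = 46*2+12 = 104
n=9: >2, total = 104*2+9 = 217
n=2: not >2
n=2: not >2

217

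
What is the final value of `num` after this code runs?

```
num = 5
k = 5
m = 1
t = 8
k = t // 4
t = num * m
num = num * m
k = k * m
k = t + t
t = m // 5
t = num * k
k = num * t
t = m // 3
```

k = 8//4 = 2
t = 5*1 = 5
num = 5*1 = 5
k = 2*1 = 2
k = 5+5 = 10
t = 1//5 = 0
t = 5*10 = 50
k = 5*50 = 250
t = 1//3 = 0

5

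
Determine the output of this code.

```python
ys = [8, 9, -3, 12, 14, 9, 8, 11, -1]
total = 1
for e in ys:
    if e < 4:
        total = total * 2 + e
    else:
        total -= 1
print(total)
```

-21

e=8: not <4, total = 1-1 = 0
e=9: not <4, total = 0-1 = -1
e=-3: <4, total = (-1)*2+(-3) = -5
e=12: not <4, total = (-5)-1 = -6
e=14: not <4, total = (-6)-1 = -7
e=9: not <4, total = (-7)-1 = -8
e=8: not <4, total = (-8)-1 = -9
e=11: not <4, total = (-9)-1 = -10
e=-1: <4, total = (-10)*2+(-1) = -21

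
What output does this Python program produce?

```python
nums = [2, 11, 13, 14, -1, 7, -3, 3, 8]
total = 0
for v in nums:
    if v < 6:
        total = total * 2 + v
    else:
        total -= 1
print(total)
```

v=2: <6, total = 0*2+2 = 2
v=11: not <6, total = 2-1 = 1
v=13: not <6, total = 1-1 = 0
v=14: not <6, total = 0-1 = -1
v=-1: <6, total = (-1)*2+(-1) = -3
v=7: not <6, total = (-3)-1 = -4
v=-3: <6, total = (-4)*2+(-3) = -11
v=3: <6, total = (-11)*2+3 = -19
v=8: not <6, total = (-19)-1 = -20

-20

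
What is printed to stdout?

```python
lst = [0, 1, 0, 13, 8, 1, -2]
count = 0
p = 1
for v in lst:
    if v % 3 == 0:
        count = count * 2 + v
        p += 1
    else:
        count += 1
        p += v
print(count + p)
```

30

v=0: %3==0, count = 0*2+0 = 0; p=2
v=1: not %3==0, count = 0+1 = 1; p=3
v=0: %3==0, count = 1*2+0 = 2; p=4
v=13: not %3==0, count = 2+1 = 3; p=17
v=8: not %3==0, count = 3+1 = 4; p=25
v=1: not %3==0, count = 4+1 = 5; p=26
v=-2: not %3==0, count = 5+1 = 6; p=24
count+p = 6+24 = 30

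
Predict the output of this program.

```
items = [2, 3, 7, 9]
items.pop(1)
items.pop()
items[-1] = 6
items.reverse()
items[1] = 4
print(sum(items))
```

pop(1) removes 3 → [2, 7, 9]
pop() removes 9 → [2, 7]
items[-1] = 6 → [2, 6]
reverse → [6, 2]
items[1] = 4 → [6, 4]
sum = 10

10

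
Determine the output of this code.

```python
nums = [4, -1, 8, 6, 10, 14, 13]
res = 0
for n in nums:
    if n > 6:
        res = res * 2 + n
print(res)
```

145

n=4: not >6
n=-1: not >6
n=8: >6, res = 0*2+8 = 8
n=6: not >6
n=10: >6, res = 8*2+10 = 26
n=14: >6, res = 26*2+14 = 66
n=13: >6, res = 66*2+13 = 145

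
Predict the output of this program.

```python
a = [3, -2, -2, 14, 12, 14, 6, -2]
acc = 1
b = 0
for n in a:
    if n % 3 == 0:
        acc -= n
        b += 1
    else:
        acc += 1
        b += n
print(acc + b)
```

n=3: %3==0, acc = 1-3 = -2; b=1
n=-2: not %3==0, acc = (-2)+1 = -1; b=-1
n=-2: not %3==0, acc = (-1)+1 = 0; b=-3
n=14: not %3==0, acc = 0+1 = 1; b=11
n=12: %3==0, acc = 1-12 = -11; b=12
n=14: not %3==0, acc = (-11)+1 = -10; b=26
n=6: %3==0, acc = (-10)-6 = -16; b=27
n=-2: not %3==0, acc = (-16)+1 = -15; b=25
acc+b = (-15)+25 = 10

10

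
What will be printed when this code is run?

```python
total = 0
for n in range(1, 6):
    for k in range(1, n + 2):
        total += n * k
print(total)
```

n=1,k=1: total = 0+1 = 1
n=1,k=2: total = 1+2 = 3
n=2,k=1: total = 3+2 = 5
n=2,k=2: total = 5+4 = 9
n=2,k=3: total = 9+6 = 15
n=3,k=1: total = 15+3 = 18
n=3,k=2: total = 18+6 = 24
n=3,k=3: total = 24+9 = 33
n=3,k=4: total = 33+12 = 45
n=4,k=1: total = 45+4 = 49
n=4,k=2: total = 49+8 = 57
n=4,k=3: total = 57+12 = 69
n=4,k=4: total = 69+16 = 85
n=4,k=5: total = 85+20 = 105
n=5,k=1: total = 105+5 = 110
n=5,k=2: total = 110+10 = 120
n=5,k=3: total = 120+15 = 135
n=5,k=4: total = 135+20 = 155
n=5,k=5: total = 155+25 = 180
n=5,k=6: total = 180+30 = 210

210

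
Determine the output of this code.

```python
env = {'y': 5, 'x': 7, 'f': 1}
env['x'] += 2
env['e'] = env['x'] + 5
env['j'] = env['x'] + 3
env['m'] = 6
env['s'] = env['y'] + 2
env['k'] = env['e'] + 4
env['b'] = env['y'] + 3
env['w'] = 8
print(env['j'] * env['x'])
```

108

env['x'] = 7+2 = 9 → {'y': 5, 'x': 9, 'f': 1}
env['e'] = env['x']+5 = 14 → {'y': 5, 'x': 9, 'f': 1, 'e': 14}
env['j'] = env['x']+3 = 12 → {'y': 5, 'x': 9, 'f': 1, 'e': 14, 'j': 12}
env['m'] = 6 → {'y': 5, 'x': 9, 'f': 1, 'e': 14, 'j': 12, 'm': 6}
env['s'] = env['y']+2 = 7 → {'y': 5, 'x': 9, 'f': 1, 'e': 14, 'j': 12, 'm': 6, 's': 7}
env['k'] = env['e']+4 = 18 → {'y': 5, 'x': 9, 'f': 1, 'e': 14, 'j': 12, 'm': 6, 's': 7, 'k': 18}
env['b'] = env['y']+3 = 8 → {'y': 5, 'x': 9, 'f': 1, 'e': 14, 'j': 12, 'm': 6, 's': 7, 'k': 18, 'b': 8}
env['w'] = 8 → {'y': 5, 'x': 9, 'f': 1, 'e': 14, 'j': 12, 'm': 6, 's': 7, 'k': 18, 'b': 8, 'w': 8}
env['j']*env['x'] = 12*9 = 108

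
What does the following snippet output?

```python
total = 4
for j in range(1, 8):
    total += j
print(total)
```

j=1: total = 4+1 = 5
j=2: total = 5+2 = 7
j=3: total = 7+3 = 10
j=4: total = 10+4 = 14
j=5: total = 14+5 = 19
j=6: total = 19+6 = 25
j=7: total = 25+7 = 32

32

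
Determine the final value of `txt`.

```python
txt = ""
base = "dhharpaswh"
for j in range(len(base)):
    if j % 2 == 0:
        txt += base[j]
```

'dhraw'

j=0: add 'd' → 'd'
j=1: skip
j=2: add 'h' → 'dh'
j=3: skip
j=4: add 'r' → 'dhr'
j=5: skip
j=6: add 'a' → 'dhra'
j=7: skip
j=8: add 'w' → 'dhraw'
j=9: skip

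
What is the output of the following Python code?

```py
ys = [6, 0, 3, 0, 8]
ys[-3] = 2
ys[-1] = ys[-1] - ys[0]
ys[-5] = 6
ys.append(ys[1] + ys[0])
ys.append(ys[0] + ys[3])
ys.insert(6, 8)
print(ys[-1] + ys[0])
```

ys[-3] = 2 → [6, 0, 2, 0, 8]
ys[-1] = ys[-1]-ys[0] = 8-6 = 2 → [6, 0, 2, 0, 2]
ys[-5] = 6 → [6, 0, 2, 0, 2]
append ys[1]+ys[0] = 0+6 = 6 → [6, 0, 2, 0, 2, 6]
append ys[0]+ys[3] = 6+0 = 6 → [6, 0, 2, 0, 2, 6, 6]
insert 8 at 6 → [6, 0, 2, 0, 2, 6, 8, 6]
ys[-1]+ys[0] = 6+6 = 12

12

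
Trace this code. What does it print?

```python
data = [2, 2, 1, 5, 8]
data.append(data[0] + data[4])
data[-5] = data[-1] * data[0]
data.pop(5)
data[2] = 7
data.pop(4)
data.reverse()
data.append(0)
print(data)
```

[5, 7, 20, 2, 0]

append data[0]+data[4] = 2+8 = 10 → [2, 2, 1, 5, 8, 10]
data[-5] = data[-1]*data[0] = 10*2 = 20 → [2, 20, 1, 5, 8, 10]
pop(5) removes 10 → [2, 20, 1, 5, 8]
data[2] = 7 → [2, 20, 7, 5, 8]
pop(4) removes 8 → [2, 20, 7, 5]
reverse → [5, 7, 20, 2]
append 0 → [5, 7, 20, 2, 0]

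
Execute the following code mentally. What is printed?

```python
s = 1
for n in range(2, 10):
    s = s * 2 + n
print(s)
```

n=2: s = 1*2+2 = 4
n=3: s = 4*2+3 = 11
n=4: s = 11*2+4 = 26
n=5: s = 26*2+5 = 57
n=6: s = 57*2+6 = 120
n=7: s = 120*2+7 = 247
n=8: s = 247*2+8 = 502
n=9: s = 502*2+9 = 1013

1013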